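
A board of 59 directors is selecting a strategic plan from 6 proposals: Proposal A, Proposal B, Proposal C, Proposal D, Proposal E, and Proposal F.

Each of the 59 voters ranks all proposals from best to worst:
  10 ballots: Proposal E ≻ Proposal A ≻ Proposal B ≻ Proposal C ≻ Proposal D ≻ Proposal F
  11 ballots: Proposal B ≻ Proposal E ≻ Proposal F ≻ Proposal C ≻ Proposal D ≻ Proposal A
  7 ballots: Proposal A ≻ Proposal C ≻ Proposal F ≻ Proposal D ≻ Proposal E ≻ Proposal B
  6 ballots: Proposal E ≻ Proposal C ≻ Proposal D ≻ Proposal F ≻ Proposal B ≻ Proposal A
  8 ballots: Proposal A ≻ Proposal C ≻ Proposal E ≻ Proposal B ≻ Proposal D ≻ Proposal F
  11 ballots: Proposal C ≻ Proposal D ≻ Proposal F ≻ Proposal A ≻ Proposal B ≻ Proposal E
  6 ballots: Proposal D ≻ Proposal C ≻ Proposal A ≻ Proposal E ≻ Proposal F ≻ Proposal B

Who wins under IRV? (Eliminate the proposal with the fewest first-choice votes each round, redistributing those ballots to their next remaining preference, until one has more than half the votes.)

Round 1: Proposal A 15, Proposal B 11, Proposal C 11, Proposal D 6, Proposal E 16, Proposal F 0. Proposal F eliminated.
Round 2: Proposal A 15, Proposal B 11, Proposal C 11, Proposal D 6, Proposal E 16. Proposal D eliminated.
Round 3: Proposal A 15, Proposal B 11, Proposal C 17, Proposal E 16. Proposal B eliminated.
Round 4: Proposal A 15, Proposal C 17, Proposal E 27. Proposal A eliminated.
Round 5: Proposal C 32, Proposal E 27. Proposal C has a majority (≥30).

Proposal C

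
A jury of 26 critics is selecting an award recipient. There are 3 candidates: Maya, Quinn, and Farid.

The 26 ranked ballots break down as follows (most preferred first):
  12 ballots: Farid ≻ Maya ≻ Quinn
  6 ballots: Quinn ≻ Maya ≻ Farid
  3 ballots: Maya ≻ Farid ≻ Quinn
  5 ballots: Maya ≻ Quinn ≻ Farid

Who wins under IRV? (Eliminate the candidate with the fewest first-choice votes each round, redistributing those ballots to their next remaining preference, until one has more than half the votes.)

Round 1: Maya 8, Quinn 6, Farid 12. Quinn eliminated.
Round 2: Maya 14, Farid 12. Maya has a majority (≥14).

Maya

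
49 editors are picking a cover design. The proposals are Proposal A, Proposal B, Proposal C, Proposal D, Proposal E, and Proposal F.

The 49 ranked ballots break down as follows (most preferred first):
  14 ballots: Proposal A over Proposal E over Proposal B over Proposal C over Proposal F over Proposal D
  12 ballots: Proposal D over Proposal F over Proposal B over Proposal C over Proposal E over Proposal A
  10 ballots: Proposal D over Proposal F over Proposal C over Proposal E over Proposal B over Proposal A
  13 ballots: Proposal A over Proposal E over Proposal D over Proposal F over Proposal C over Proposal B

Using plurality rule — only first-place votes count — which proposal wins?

First-place votes: Proposal A 27, Proposal B 0, Proposal C 0, Proposal D 22, Proposal E 0, Proposal F 0.

Proposal A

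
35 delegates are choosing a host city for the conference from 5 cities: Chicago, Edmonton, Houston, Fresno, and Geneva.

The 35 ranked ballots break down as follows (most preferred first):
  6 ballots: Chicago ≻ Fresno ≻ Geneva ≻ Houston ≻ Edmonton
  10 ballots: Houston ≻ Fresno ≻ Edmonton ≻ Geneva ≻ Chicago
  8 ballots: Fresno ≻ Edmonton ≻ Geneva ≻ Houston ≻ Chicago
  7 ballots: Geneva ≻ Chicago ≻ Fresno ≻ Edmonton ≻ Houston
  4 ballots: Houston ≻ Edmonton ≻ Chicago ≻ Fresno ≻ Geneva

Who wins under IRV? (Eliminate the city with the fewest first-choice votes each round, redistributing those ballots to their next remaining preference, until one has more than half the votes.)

Fresno

Round 1: Chicago 6, Edmonton 0, Houston 14, Fresno 8, Geneva 7. Edmonton eliminated.
Round 2: Chicago 6, Houston 14, Fresno 8, Geneva 7. Chicago eliminated.
Round 3: Houston 14, Fresno 14, Geneva 7. Geneva eliminated.
Round 4: Houston 14, Fresno 21. Fresno has a majority (≥18).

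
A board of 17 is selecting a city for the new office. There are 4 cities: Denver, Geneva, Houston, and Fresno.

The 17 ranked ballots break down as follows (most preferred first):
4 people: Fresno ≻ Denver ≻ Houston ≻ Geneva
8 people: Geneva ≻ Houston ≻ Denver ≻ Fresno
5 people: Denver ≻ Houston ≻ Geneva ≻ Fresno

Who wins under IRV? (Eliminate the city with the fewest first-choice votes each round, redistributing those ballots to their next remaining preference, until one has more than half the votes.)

Round 1: Denver 5, Geneva 8, Houston 0, Fresno 4. Houston eliminated.
Round 2: Denver 5, Geneva 8, Fresno 4. Fresno eliminated.
Round 3: Denver 9, Geneva 8. Denver has a majority (≥9).

Denver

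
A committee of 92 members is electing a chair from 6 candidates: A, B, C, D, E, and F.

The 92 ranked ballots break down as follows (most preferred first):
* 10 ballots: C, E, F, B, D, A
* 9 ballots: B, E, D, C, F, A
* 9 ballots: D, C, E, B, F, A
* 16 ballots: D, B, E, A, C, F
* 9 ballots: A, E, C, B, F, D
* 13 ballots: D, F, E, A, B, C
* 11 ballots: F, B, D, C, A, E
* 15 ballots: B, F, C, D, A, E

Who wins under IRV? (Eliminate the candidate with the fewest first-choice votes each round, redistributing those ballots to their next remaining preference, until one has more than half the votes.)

Round 1: A 9, B 24, C 10, D 38, E 0, F 11. E eliminated.
Round 2: A 9, B 24, C 10, D 38, F 11. A eliminated.
Round 3: B 24, C 19, D 38, F 11. F eliminated.
Round 4: B 35, C 19, D 38. C eliminated.
Round 5: B 54, D 38. B has a majority (≥47).

B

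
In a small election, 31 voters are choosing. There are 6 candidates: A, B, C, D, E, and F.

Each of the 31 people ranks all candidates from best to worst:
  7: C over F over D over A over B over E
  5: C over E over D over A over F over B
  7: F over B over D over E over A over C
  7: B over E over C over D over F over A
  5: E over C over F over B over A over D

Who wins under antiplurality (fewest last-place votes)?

Last-place votes: A 7, B 5, C 7, D 5, E 7, F 0.

F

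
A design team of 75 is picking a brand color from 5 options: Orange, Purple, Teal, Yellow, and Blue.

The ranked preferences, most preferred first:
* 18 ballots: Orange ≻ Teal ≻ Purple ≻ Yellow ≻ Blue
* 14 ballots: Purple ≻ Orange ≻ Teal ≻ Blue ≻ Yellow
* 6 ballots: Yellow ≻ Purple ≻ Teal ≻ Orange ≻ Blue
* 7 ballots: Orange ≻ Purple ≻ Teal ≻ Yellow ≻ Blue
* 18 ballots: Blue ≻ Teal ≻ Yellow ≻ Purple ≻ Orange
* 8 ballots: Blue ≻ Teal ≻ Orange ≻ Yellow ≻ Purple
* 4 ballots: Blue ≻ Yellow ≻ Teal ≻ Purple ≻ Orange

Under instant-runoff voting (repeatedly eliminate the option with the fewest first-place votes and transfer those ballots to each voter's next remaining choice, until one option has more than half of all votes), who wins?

Orange

Round 1: Orange 25, Purple 14, Teal 0, Yellow 6, Blue 30. Teal eliminated.
Round 2: Orange 25, Purple 14, Yellow 6, Blue 30. Yellow eliminated.
Round 3: Orange 25, Purple 20, Blue 30. Purple eliminated.
Round 4: Orange 45, Blue 30. Orange has a majority (≥38).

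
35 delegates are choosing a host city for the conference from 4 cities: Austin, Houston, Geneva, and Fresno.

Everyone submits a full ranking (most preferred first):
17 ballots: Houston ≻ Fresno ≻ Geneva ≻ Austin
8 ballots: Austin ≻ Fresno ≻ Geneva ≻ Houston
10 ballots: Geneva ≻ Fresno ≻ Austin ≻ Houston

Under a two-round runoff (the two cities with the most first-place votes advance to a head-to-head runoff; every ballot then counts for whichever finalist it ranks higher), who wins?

Geneva

Round 1 first-place votes: Austin 8, Houston 17, Geneva 10, Fresno 0. Houston and Geneva advance.
Runoff: Houston is ranked above Geneva on 17 ballots, Geneva above Houston on 18.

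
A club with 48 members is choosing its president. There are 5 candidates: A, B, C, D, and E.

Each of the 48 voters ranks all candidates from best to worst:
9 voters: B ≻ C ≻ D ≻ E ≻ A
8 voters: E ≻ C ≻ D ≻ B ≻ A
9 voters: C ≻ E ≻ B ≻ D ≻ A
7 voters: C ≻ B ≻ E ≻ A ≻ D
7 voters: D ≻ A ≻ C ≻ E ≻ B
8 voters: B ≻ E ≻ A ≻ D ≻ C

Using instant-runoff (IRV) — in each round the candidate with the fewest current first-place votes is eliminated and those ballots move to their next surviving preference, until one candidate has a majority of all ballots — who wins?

Round 1: A 0, B 17, C 16, D 7, E 8. A eliminated.
Round 2: B 17, C 16, D 7, E 8. D eliminated.
Round 3: B 17, C 23, E 8. E eliminated.
Round 4: B 17, C 31. C has a majority (≥25).

C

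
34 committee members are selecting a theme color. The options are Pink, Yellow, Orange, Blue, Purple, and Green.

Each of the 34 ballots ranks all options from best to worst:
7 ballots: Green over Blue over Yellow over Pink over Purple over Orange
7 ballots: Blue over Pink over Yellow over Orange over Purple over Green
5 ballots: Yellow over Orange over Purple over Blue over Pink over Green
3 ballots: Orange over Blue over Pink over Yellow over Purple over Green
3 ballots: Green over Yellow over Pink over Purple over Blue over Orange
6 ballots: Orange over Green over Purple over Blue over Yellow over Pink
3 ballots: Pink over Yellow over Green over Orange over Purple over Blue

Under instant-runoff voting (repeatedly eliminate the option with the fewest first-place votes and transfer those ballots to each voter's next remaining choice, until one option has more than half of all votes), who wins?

Yellow

Round 1: Pink 3, Yellow 5, Orange 9, Blue 7, Purple 0, Green 10. Purple eliminated.
Round 2: Pink 3, Yellow 5, Orange 9, Blue 7, Green 10. Pink eliminated.
Round 3: Yellow 8, Orange 9, Blue 7, Green 10. Blue eliminated.
Round 4: Yellow 15, Orange 9, Green 10. Orange eliminated.
Round 5: Yellow 18, Green 16. Yellow has a majority (≥18).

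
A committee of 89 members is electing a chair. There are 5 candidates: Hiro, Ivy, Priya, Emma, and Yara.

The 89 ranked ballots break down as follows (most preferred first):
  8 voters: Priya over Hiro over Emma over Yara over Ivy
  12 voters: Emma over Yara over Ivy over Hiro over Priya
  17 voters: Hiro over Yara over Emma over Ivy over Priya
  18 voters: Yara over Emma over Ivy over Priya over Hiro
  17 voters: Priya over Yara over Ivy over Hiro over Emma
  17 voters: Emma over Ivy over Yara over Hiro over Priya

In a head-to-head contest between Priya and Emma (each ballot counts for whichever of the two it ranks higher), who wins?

Emma

Priya is ranked above Emma on 25 ballots; Emma above Priya on 64.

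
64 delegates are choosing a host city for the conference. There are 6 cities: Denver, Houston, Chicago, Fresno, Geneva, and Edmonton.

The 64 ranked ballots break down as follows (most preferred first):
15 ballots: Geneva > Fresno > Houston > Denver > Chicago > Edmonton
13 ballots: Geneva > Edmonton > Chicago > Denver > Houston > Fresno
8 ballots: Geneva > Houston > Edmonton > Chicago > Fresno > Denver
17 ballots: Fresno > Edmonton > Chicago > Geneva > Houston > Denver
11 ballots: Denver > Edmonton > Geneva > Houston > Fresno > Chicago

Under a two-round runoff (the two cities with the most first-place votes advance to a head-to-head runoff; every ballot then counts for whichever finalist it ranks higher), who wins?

Geneva

Round 1 first-place votes: Denver 11, Houston 0, Chicago 0, Fresno 17, Geneva 36, Edmonton 0. Geneva and Fresno advance.
Runoff: Geneva is ranked above Fresno on 47 ballots, Fresno above Geneva on 17.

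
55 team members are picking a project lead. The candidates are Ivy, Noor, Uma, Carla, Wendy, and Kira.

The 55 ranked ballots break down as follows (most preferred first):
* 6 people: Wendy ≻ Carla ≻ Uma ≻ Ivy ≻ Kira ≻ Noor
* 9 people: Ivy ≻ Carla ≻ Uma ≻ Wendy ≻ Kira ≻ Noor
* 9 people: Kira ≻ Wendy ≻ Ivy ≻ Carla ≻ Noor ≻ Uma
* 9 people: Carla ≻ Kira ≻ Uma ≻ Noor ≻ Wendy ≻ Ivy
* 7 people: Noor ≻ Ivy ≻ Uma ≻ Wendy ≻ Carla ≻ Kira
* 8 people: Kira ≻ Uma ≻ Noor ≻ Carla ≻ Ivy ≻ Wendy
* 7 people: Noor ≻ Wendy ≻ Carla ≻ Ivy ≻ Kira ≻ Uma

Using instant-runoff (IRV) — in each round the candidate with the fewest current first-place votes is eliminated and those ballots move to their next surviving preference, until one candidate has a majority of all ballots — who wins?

Carla

Round 1: Ivy 9, Noor 14, Uma 0, Carla 9, Wendy 6, Kira 17. Uma eliminated.
Round 2: Ivy 9, Noor 14, Carla 9, Wendy 6, Kira 17. Wendy eliminated.
Round 3: Ivy 9, Noor 14, Carla 15, Kira 17. Ivy eliminated.
Round 4: Noor 14, Carla 24, Kira 17. Noor eliminated.
Round 5: Carla 38, Kira 17. Carla has a majority (≥28).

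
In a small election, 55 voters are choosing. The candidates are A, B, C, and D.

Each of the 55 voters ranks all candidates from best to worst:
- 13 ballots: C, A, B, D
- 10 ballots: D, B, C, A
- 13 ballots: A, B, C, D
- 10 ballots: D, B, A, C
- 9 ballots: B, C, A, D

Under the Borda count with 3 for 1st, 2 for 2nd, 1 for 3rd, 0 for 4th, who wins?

A: 13×2 + 10×0 + 13×3 + 10×1 + 9×1 = 84
B: 13×1 + 10×2 + 13×2 + 10×2 + 9×3 = 106
C: 13×3 + 10×1 + 13×1 + 10×0 + 9×2 = 80
D: 13×0 + 10×3 + 13×0 + 10×3 + 9×0 = 60

B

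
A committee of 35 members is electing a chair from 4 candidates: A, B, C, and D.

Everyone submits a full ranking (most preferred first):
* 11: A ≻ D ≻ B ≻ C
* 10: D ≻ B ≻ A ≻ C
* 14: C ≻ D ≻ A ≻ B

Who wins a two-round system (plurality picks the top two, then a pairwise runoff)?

Round 1 first-place votes: A 11, B 0, C 14, D 10. C and A advance.
Runoff: C is ranked above A on 14 ballots, A above C on 21.

A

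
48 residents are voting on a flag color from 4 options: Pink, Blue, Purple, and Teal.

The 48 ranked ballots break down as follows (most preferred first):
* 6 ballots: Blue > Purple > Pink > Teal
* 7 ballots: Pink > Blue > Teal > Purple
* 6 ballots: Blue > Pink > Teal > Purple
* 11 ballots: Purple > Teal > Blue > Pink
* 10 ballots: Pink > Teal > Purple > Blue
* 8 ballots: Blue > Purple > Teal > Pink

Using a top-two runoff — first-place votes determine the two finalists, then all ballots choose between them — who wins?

Blue

Round 1 first-place votes: Pink 17, Blue 20, Purple 11, Teal 0. Blue and Pink advance.
Runoff: Blue is ranked above Pink on 31 ballots, Pink above Blue on 17.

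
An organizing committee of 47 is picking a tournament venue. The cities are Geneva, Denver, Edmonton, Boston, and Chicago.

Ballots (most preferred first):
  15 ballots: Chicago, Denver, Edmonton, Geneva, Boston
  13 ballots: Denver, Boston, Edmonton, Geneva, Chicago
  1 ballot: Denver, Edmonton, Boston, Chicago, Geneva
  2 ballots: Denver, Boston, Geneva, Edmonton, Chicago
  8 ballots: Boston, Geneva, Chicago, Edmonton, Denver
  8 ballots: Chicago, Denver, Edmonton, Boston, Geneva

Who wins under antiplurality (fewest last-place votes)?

Last-place votes: Geneva 9, Denver 8, Edmonton 0, Boston 15, Chicago 15.

Edmonton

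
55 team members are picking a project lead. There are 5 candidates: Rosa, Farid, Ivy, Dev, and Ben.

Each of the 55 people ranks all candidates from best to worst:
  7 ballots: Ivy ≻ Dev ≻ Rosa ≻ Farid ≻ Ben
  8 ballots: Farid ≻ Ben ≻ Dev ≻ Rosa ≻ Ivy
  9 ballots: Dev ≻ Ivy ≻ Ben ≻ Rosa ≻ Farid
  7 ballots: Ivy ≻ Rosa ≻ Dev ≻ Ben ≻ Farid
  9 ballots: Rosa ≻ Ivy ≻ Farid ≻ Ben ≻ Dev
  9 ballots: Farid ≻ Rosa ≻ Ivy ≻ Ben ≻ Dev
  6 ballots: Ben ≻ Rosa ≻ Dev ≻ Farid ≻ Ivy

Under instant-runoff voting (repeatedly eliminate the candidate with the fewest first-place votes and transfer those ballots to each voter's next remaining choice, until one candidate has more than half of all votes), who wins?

Round 1: Rosa 9, Farid 17, Ivy 14, Dev 9, Ben 6. Ben eliminated.
Round 2: Rosa 15, Farid 17, Ivy 14, Dev 9. Dev eliminated.
Round 3: Rosa 15, Farid 17, Ivy 23. Rosa eliminated.
Round 4: Farid 23, Ivy 32. Ivy has a majority (≥28).

Ivy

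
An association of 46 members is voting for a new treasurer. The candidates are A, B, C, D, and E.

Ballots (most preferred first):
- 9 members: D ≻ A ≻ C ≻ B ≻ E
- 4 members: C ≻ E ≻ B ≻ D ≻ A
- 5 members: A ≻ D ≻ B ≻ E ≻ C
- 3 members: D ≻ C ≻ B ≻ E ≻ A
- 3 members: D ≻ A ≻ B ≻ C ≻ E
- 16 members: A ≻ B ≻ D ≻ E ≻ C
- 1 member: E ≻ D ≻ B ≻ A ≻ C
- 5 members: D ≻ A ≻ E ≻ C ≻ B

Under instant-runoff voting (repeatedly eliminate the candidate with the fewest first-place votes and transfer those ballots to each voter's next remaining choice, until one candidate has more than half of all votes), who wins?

D

Round 1: A 21, B 0, C 4, D 20, E 1. B eliminated.
Round 2: A 21, C 4, D 20, E 1. E eliminated.
Round 3: A 21, C 4, D 21. C eliminated.
Round 4: A 21, D 25. D has a majority (≥24).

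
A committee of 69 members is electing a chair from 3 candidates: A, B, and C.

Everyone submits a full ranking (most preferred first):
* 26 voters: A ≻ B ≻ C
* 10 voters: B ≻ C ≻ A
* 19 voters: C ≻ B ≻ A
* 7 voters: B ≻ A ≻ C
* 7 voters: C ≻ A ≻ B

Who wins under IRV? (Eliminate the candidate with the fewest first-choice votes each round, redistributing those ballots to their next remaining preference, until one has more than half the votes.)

Round 1: A 26, B 17, C 26. B eliminated.
Round 2: A 33, C 36. C has a majority (≥35).

C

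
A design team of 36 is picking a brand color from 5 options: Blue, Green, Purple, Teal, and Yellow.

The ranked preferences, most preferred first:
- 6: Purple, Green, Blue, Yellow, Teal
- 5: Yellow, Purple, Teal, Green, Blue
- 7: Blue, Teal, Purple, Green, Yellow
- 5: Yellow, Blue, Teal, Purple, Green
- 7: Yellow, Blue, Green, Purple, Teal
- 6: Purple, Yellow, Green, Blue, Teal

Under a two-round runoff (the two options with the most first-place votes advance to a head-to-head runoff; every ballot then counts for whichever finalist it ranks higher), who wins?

Round 1 first-place votes: Blue 7, Green 0, Purple 12, Teal 0, Yellow 17. Yellow and Purple advance.
Runoff: Yellow is ranked above Purple on 17 ballots, Purple above Yellow on 19.

Purple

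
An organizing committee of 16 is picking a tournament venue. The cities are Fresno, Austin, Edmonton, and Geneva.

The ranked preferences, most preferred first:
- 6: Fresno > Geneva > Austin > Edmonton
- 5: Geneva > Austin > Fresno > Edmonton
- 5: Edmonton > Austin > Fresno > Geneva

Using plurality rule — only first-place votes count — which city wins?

First-place votes: Fresno 6, Austin 0, Edmonton 5, Geneva 5.

Fresno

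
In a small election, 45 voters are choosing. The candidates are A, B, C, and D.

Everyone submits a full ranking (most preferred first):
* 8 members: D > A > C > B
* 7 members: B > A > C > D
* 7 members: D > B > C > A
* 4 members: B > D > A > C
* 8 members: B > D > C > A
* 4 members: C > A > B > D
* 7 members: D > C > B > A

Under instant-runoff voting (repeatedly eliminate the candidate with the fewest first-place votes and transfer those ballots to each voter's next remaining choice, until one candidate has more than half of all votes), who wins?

Round 1: A 0, B 19, C 4, D 22. A eliminated.
Round 2: B 19, C 4, D 22. C eliminated.
Round 3: B 23, D 22. B has a majority (≥23).

B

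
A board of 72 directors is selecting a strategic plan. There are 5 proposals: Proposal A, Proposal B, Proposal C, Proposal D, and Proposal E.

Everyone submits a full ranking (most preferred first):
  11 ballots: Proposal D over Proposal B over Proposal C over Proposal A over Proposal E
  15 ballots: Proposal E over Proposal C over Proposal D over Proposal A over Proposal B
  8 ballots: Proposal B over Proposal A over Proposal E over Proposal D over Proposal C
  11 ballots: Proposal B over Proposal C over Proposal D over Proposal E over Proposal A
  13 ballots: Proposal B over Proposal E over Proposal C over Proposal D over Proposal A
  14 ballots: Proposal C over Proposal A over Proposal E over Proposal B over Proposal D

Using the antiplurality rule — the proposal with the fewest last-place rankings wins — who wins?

Proposal C

Last-place votes: Proposal A 24, Proposal B 15, Proposal C 8, Proposal D 14, Proposal E 11.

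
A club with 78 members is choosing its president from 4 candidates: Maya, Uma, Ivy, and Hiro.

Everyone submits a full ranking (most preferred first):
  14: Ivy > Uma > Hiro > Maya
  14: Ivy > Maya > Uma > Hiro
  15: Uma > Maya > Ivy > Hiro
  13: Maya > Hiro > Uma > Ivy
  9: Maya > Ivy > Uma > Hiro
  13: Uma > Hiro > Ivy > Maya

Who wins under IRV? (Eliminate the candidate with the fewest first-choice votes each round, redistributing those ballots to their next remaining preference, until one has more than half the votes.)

Round 1: Maya 22, Uma 28, Ivy 28, Hiro 0. Hiro eliminated.
Round 2: Maya 22, Uma 28, Ivy 28. Maya eliminated.
Round 3: Uma 41, Ivy 37. Uma has a majority (≥40).

Uma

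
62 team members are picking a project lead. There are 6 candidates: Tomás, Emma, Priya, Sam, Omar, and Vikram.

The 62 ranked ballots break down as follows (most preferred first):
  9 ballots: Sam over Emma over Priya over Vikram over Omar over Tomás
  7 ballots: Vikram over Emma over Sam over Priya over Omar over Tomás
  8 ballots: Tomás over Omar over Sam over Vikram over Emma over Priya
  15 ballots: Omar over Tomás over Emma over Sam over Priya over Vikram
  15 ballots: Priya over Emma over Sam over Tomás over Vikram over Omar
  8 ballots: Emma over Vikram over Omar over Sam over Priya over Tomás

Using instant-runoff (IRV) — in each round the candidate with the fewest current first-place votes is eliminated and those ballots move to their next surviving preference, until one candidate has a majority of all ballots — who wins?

Emma

Round 1: Tomás 8, Emma 8, Priya 15, Sam 9, Omar 15, Vikram 7. Vikram eliminated.
Round 2: Tomás 8, Emma 15, Priya 15, Sam 9, Omar 15. Tomás eliminated.
Round 3: Emma 15, Priya 15, Sam 9, Omar 23. Sam eliminated.
Round 4: Emma 24, Priya 15, Omar 23. Priya eliminated.
Round 5: Emma 39, Omar 23. Emma has a majority (≥32).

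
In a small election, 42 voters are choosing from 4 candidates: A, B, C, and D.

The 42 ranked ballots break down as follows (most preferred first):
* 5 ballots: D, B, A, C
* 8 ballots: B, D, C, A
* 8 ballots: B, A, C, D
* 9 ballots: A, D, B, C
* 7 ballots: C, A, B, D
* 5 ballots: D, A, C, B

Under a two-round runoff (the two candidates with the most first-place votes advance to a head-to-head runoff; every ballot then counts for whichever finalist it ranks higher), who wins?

Round 1 first-place votes: A 9, B 16, C 7, D 10. B and D advance.
Runoff: B is ranked above D on 23 ballots, D above B on 19.

B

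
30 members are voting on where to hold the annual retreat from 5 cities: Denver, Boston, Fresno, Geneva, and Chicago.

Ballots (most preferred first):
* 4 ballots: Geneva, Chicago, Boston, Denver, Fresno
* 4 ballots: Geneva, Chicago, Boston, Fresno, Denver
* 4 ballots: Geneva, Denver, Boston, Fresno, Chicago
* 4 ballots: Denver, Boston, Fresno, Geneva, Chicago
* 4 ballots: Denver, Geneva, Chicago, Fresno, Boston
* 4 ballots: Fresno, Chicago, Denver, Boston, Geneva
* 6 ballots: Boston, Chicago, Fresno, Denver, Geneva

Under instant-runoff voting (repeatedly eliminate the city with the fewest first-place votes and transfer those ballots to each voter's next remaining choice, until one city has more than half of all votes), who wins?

Denver

Round 1: Denver 8, Boston 6, Fresno 4, Geneva 12, Chicago 0. Chicago eliminated.
Round 2: Denver 8, Boston 6, Fresno 4, Geneva 12. Fresno eliminated.
Round 3: Denver 12, Boston 6, Geneva 12. Boston eliminated.
Round 4: Denver 18, Geneva 12. Denver has a majority (≥16).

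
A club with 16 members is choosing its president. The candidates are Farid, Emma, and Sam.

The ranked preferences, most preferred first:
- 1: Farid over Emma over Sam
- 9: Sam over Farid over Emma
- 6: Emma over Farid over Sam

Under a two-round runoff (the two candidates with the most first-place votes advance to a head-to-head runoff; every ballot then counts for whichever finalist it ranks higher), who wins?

Sam

Round 1 first-place votes: Farid 1, Emma 6, Sam 9. Sam and Emma advance.
Runoff: Sam is ranked above Emma on 9 ballots, Emma above Sam on 7.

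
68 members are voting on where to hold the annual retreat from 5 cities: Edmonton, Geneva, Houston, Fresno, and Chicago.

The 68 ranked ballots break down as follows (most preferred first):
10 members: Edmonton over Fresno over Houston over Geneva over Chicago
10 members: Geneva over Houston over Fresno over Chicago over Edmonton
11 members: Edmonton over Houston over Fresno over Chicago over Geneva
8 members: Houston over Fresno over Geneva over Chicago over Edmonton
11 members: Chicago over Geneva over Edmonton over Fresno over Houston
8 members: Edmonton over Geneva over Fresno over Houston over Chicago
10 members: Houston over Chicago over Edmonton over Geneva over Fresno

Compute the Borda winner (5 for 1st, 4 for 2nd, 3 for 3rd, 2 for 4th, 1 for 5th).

Edmonton: 10×5 + 10×1 + 11×5 + 8×1 + 11×3 + 8×5 + 10×3 = 226
Geneva: 10×2 + 10×5 + 11×1 + 8×3 + 11×4 + 8×4 + 10×2 = 201
Houston: 10×3 + 10×4 + 11×4 + 8×5 + 11×1 + 8×2 + 10×5 = 231
Fresno: 10×4 + 10×3 + 11×3 + 8×4 + 11×2 + 8×3 + 10×1 = 191
Chicago: 10×1 + 10×2 + 11×2 + 8×2 + 11×5 + 8×1 + 10×4 = 171

Houston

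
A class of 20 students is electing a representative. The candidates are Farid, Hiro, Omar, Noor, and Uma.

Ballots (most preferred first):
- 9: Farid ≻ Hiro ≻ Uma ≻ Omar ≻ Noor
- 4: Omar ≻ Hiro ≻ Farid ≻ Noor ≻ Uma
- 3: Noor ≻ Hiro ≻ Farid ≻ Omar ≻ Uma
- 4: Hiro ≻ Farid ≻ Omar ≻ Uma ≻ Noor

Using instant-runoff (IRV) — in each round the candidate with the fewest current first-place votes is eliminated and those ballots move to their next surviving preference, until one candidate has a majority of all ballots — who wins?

Round 1: Farid 9, Hiro 4, Omar 4, Noor 3, Uma 0. Uma eliminated.
Round 2: Farid 9, Hiro 4, Omar 4, Noor 3. Noor eliminated.
Round 3: Farid 9, Hiro 7, Omar 4. Omar eliminated.
Round 4: Farid 9, Hiro 11. Hiro has a majority (≥11).

Hiro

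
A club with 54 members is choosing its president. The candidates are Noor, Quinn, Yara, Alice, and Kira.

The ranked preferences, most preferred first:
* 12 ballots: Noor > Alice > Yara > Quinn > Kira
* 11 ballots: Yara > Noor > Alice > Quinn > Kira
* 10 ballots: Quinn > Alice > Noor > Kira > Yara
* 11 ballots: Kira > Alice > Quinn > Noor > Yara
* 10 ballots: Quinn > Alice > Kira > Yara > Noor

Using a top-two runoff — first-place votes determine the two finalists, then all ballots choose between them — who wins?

Quinn

Round 1 first-place votes: Noor 12, Quinn 20, Yara 11, Alice 0, Kira 11. Quinn and Noor advance.
Runoff: Quinn is ranked above Noor on 31 ballots, Noor above Quinn on 23.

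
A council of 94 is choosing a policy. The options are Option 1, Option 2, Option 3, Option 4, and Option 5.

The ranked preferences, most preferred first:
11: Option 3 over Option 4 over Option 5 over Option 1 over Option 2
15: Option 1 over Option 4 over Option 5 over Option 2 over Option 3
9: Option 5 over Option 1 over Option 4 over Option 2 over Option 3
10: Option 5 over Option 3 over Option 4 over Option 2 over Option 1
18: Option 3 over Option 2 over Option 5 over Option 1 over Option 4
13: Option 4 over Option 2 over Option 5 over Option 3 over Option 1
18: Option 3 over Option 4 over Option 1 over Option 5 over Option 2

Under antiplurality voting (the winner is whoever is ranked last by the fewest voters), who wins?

Option 5

Last-place votes: Option 1 23, Option 2 29, Option 3 24, Option 4 18, Option 5 0.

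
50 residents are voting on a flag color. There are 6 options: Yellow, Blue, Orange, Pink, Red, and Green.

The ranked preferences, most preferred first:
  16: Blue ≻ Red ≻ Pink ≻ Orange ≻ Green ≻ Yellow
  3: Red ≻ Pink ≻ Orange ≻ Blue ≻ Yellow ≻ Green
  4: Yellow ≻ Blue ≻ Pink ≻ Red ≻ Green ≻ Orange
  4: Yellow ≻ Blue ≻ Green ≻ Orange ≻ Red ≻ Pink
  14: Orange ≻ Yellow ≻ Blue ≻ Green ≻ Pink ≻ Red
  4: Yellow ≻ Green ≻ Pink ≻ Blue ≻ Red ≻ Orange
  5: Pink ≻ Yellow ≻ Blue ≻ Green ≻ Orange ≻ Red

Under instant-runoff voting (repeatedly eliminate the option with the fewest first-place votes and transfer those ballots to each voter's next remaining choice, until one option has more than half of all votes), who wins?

Round 1: Yellow 12, Blue 16, Orange 14, Pink 5, Red 3, Green 0. Green eliminated.
Round 2: Yellow 12, Blue 16, Orange 14, Pink 5, Red 3. Red eliminated.
Round 3: Yellow 12, Blue 16, Orange 14, Pink 8. Pink eliminated.
Round 4: Yellow 17, Blue 16, Orange 17. Blue eliminated.
Round 5: Yellow 17, Orange 33. Orange has a majority (≥26).

Orange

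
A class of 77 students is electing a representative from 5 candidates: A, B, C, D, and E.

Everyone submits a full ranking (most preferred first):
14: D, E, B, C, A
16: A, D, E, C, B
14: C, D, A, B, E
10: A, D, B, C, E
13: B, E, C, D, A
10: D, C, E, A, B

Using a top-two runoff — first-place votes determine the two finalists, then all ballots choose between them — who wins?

D

Round 1 first-place votes: A 26, B 13, C 14, D 24, E 0. A and D advance.
Runoff: A is ranked above D on 26 ballots, D above A on 51.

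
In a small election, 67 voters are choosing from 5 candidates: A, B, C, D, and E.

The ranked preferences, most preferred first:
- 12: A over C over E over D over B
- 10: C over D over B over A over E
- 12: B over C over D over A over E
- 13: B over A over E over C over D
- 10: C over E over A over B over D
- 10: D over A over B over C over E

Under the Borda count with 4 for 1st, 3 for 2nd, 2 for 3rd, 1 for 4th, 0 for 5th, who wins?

A: 12×4 + 10×1 + 12×1 + 13×3 + 10×2 + 10×3 = 159
B: 12×0 + 10×2 + 12×4 + 13×4 + 10×1 + 10×2 = 150
C: 12×3 + 10×4 + 12×3 + 13×1 + 10×4 + 10×1 = 175
D: 12×1 + 10×3 + 12×2 + 13×0 + 10×0 + 10×4 = 106
E: 12×2 + 10×0 + 12×0 + 13×2 + 10×3 + 10×0 = 80

C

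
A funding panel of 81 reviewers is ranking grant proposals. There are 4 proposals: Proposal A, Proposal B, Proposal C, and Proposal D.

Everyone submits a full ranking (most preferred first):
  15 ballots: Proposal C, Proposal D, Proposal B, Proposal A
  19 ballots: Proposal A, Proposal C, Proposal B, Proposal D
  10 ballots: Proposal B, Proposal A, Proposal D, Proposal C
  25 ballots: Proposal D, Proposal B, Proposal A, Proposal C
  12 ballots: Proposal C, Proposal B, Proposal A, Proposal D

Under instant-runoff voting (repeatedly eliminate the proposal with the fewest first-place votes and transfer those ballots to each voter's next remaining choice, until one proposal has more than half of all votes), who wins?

Round 1: Proposal A 19, Proposal B 10, Proposal C 27, Proposal D 25. Proposal B eliminated.
Round 2: Proposal A 29, Proposal C 27, Proposal D 25. Proposal D eliminated.
Round 3: Proposal A 54, Proposal C 27. Proposal A has a majority (≥41).

Proposal A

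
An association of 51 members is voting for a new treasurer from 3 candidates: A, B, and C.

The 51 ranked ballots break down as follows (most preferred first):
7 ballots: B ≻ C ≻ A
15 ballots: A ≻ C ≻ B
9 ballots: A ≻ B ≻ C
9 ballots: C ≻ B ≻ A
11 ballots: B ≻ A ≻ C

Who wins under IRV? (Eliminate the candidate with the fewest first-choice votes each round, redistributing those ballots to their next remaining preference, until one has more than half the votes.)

B

Round 1: A 24, B 18, C 9. C eliminated.
Round 2: A 24, B 27. B has a majority (≥26).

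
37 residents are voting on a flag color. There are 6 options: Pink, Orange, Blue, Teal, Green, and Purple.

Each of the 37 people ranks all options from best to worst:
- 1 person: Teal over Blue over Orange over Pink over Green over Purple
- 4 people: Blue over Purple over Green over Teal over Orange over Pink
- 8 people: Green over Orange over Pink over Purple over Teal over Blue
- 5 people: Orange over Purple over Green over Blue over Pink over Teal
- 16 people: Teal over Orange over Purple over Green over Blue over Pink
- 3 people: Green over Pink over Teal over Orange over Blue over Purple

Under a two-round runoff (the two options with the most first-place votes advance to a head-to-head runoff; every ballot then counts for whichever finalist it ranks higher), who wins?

Round 1 first-place votes: Pink 0, Orange 5, Blue 4, Teal 17, Green 11, Purple 0. Teal and Green advance.
Runoff: Teal is ranked above Green on 17 ballots, Green above Teal on 20.

Green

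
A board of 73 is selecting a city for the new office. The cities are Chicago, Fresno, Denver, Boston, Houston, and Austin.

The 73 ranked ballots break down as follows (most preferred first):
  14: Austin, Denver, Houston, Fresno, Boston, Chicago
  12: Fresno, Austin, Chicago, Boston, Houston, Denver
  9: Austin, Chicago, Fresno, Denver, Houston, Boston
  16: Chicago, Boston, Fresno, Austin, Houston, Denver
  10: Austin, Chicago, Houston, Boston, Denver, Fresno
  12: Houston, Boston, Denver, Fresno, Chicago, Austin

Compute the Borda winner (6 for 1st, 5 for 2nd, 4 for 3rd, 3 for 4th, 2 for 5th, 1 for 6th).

Chicago: 14×1 + 12×4 + 9×5 + 16×6 + 10×5 + 12×2 = 277
Fresno: 14×3 + 12×6 + 9×4 + 16×4 + 10×1 + 12×3 = 260
Denver: 14×5 + 12×1 + 9×3 + 16×1 + 10×2 + 12×4 = 193
Boston: 14×2 + 12×3 + 9×1 + 16×5 + 10×3 + 12×5 = 243
Houston: 14×4 + 12×2 + 9×2 + 16×2 + 10×4 + 12×6 = 242
Austin: 14×6 + 12×5 + 9×6 + 16×3 + 10×6 + 12×1 = 318

Austin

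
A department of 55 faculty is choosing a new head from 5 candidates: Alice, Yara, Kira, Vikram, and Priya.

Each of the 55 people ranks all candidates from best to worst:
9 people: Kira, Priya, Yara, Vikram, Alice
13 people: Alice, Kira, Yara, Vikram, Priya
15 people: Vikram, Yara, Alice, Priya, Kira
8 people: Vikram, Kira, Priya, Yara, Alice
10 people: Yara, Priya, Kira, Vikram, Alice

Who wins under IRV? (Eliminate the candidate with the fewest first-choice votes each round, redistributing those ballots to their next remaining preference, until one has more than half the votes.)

Round 1: Alice 13, Yara 10, Kira 9, Vikram 23, Priya 0. Priya eliminated.
Round 2: Alice 13, Yara 10, Kira 9, Vikram 23. Kira eliminated.
Round 3: Alice 13, Yara 19, Vikram 23. Alice eliminated.
Round 4: Yara 32, Vikram 23. Yara has a majority (≥28).

Yara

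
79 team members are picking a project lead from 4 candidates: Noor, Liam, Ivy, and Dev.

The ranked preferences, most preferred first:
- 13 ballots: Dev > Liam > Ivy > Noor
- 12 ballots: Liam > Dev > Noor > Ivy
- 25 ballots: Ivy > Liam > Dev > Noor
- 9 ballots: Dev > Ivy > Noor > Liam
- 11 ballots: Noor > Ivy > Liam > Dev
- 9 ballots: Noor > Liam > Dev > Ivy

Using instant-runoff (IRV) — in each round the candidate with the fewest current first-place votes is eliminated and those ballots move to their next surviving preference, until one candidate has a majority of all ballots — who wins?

Round 1: Noor 20, Liam 12, Ivy 25, Dev 22. Liam eliminated.
Round 2: Noor 20, Ivy 25, Dev 34. Noor eliminated.
Round 3: Ivy 36, Dev 43. Dev has a majority (≥40).

Dev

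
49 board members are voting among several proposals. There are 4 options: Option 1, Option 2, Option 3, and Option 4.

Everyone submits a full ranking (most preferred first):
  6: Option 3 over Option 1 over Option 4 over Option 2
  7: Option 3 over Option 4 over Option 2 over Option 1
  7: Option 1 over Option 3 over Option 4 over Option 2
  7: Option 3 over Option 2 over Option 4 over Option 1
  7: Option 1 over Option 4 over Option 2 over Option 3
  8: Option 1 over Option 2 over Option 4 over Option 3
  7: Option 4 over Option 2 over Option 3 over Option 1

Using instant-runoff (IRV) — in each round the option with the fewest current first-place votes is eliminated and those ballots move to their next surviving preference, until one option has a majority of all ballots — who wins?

Round 1: Option 1 22, Option 2 0, Option 3 20, Option 4 7. Option 2 eliminated.
Round 2: Option 1 22, Option 3 20, Option 4 7. Option 4 eliminated.
Round 3: Option 1 22, Option 3 27. Option 3 has a majority (≥25).

Option 3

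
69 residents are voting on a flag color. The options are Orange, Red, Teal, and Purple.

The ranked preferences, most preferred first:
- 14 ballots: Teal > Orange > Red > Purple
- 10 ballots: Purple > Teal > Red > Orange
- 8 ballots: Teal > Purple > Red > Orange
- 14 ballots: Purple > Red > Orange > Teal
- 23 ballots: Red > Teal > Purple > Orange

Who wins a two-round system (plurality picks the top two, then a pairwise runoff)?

Red

Round 1 first-place votes: Orange 0, Red 23, Teal 22, Purple 24. Purple and Red advance.
Runoff: Purple is ranked above Red on 32 ballots, Red above Purple on 37.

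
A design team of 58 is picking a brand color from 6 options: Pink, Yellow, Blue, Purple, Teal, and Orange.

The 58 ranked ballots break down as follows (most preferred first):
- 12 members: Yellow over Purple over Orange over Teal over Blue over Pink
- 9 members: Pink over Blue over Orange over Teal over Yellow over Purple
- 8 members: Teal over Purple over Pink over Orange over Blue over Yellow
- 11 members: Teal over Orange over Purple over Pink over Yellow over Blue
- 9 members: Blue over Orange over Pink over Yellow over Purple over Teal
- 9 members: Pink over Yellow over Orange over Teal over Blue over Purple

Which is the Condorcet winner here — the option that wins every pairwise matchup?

Orange

Orange vs Pink: 32–26
Orange vs Yellow: 37–21
Orange vs Blue: 40–18
Orange vs Purple: 38–20
Orange vs Teal: 39–19
Orange beats every other option.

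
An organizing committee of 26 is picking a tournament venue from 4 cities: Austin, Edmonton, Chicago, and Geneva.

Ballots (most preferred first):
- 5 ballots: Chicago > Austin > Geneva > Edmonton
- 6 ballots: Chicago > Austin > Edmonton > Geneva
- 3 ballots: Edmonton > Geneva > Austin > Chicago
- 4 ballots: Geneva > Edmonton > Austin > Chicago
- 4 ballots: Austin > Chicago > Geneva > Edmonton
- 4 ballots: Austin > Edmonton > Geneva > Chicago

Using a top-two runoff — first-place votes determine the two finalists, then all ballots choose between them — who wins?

Austin

Round 1 first-place votes: Austin 8, Edmonton 3, Chicago 11, Geneva 4. Chicago and Austin advance.
Runoff: Chicago is ranked above Austin on 11 ballots, Austin above Chicago on 15.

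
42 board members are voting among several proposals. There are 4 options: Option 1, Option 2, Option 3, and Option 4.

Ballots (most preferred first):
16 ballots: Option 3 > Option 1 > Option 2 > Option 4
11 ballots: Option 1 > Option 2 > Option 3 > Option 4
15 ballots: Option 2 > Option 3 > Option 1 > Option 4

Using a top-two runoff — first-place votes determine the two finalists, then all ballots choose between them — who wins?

Round 1 first-place votes: Option 1 11, Option 2 15, Option 3 16, Option 4 0. Option 3 and Option 2 advance.
Runoff: Option 3 is ranked above Option 2 on 16 ballots, Option 2 above Option 3 on 26.

Option 2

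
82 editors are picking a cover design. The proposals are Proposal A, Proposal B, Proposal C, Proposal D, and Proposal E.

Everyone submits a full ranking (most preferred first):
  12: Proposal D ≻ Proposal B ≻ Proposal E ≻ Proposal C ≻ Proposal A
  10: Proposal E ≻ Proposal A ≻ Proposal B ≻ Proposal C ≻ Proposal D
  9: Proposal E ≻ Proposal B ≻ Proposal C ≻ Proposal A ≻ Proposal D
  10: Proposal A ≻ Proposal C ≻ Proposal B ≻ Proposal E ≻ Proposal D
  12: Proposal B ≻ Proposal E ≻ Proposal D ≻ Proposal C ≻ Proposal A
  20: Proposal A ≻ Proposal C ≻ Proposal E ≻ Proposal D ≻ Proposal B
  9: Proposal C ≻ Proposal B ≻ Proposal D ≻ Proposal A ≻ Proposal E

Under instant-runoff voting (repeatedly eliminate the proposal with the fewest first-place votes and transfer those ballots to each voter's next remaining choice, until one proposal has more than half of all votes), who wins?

Round 1: Proposal A 30, Proposal B 12, Proposal C 9, Proposal D 12, Proposal E 19. Proposal C eliminated.
Round 2: Proposal A 30, Proposal B 21, Proposal D 12, Proposal E 19. Proposal D eliminated.
Round 3: Proposal A 30, Proposal B 33, Proposal E 19. Proposal E eliminated.
Round 4: Proposal A 40, Proposal B 42. Proposal B has a majority (≥42).

Proposal B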